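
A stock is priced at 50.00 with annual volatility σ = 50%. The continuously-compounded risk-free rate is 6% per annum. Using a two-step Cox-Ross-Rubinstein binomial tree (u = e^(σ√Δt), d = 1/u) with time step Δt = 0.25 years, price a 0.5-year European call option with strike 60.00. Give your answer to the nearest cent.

4.76

CRR parameters: u = e^(σ√Δt) = e^(0.5·√0.25) = 1.2840, d = 1/u = 0.7788
Per-period rate: rΔt = 0.06·0.25 = 0.015, so R = e^0.015 = 1.0151
Risk-neutral probability p = (e^0.015 − 0.7788)/(1.2840 − 0.7788) = 0.2363/0.5052 = 0.4677
Terminal stock prices: S_uu = 82.44, S_ud = 50, S_dd = 30.33
Terminal payoffs (S − K): max(22.44, 0) = 22.44, max(-10, 0) = 0, max(-29.67, 0) = 0
Node u (S = 64.2): V_u = e^(−0.015)·[0.4677·22.4361 + 0.5323·0.0000] = 10.3379
Node d (S = 38.94): V_d = e^(−0.015)·[0.4677·0.0000 + 0.5323·0.0000] = 0.0000
Node 0 (S = 50): V_0 = e^(−0.015)·[0.4677·10.3379 + 0.5323·0.0000] = 4.7634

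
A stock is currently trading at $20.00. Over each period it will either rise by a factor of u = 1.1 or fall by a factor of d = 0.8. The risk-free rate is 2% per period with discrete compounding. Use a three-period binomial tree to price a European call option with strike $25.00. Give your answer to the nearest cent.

Risk-neutral probability p = (1 + 0.02 − 0.8)/(1.1 − 0.8) = 0.2200/0.3000 = 0.7333
Terminal stock prices: S_uuu = 26.62, S_uud = 19.36, S_udd = 14.08, S_ddd = 10.24
Terminal payoffs (S − K): max(1.62, 0) = 1.62, max(-5.64, 0) = 0, max(-10.92, 0) = 0, max(-14.76, 0) = 0
Node uu (S = 24.2): V_uu = 1/1.02·[0.7333·1.6200 + 0.2667·0.0000] = 1.1647
Node ud (S = 17.6): V_ud = 1/1.02·[0.7333·0.0000 + 0.2667·0.0000] = 0.0000
Node dd (S = 12.8): V_dd = 1/1.02·[0.7333·0.0000 + 0.2667·0.0000] = 0.0000
Node u (S = 22): V_u = 1/1.02·[0.7333·1.1647 + 0.2667·0.0000] = 0.8374
Node d (S = 16): V_d = 1/1.02·[0.7333·0.0000 + 0.2667·0.0000] = 0.0000
Node 0 (S = 20): V_0 = 1/1.02·[0.7333·0.8374 + 0.2667·0.0000] = 0.6020

$0.60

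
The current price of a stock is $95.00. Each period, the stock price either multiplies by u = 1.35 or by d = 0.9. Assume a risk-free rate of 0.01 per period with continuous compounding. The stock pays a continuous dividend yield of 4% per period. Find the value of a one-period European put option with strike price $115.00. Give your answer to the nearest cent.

Per-period risk-free factor R = e^0.01 = 1.0101; dividend-adjusted growth = e^(0.01−0.04) = 0.9704.
Risk-neutral probability p = (0.9704 − 0.9)/(1.35 − 0.9) = 0.0704/0.4500 = 0.1565
Terminal stock prices: S_u = 128.2, S_d = 85.5
Terminal payoffs (K − S): max(-13.25, 0) = 0, max(29.5, 0) = 29.5
Node 0 (S = 95): V_0 = e^(−0.01)·[0.1565·0.0000 + 0.8435·29.5000] = 24.6343

$24.63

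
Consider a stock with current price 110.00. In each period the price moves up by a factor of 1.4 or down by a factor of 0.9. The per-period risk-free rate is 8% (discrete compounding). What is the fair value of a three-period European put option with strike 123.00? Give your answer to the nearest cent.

Risk-neutral probability p = (1 + 0.08 − 0.9)/(1.4 − 0.9) = 0.1800/0.5000 = 0.3600
Terminal stock prices: S_uuu = 301.8, S_uud = 194, S_udd = 124.7, S_ddd = 80.19
Terminal payoffs (K − S): max(-178.8, 0) = 0, max(-71.04, 0) = 0, max(-1.74, 0) = 0, max(42.81, 0) = 42.81
Node uu (S = 215.6): V_uu = 1/1.08·[0.3600·0.0000 + 0.6400·0.0000] = 0.0000
Node ud (S = 138.6): V_ud = 1/1.08·[0.3600·0.0000 + 0.6400·0.0000] = 0.0000
Node dd (S = 89.1): V_dd = 1/1.08·[0.3600·0.0000 + 0.6400·42.8100] = 25.3689
Node u (S = 154): V_u = 1/1.08·[0.3600·0.0000 + 0.6400·0.0000] = 0.0000
Node d (S = 99): V_d = 1/1.08·[0.3600·0.0000 + 0.6400·25.3689] = 15.0334
Node 0 (S = 110): V_0 = 1/1.08·[0.3600·0.0000 + 0.6400·15.0334] = 8.9087

8.91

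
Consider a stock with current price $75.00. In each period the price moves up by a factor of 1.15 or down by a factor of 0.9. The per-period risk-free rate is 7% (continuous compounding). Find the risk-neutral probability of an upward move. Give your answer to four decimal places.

Risk-neutral probability p = (e^0.07 − 0.9)/(1.15 − 0.9) = 0.1725/0.2500 = 0.6900

p = 0.6900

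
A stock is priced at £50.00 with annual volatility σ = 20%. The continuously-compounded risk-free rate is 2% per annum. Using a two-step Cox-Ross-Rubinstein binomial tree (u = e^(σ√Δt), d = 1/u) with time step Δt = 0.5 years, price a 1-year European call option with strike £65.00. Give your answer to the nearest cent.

CRR parameters: u = e^(σ√Δt) = e^(0.2·√0.5) = 1.1519, d = 1/u = 0.8681
Per-period rate: rΔt = 0.02·0.5 = 0.01, so R = e^0.01 = 1.0101
Risk-neutral probability p = (e^0.01 − 0.8681)/(1.1519 − 0.8681) = 0.1419/0.2838 = 0.5001
Terminal stock prices: S_uu = 66.34, S_ud = 50, S_dd = 37.68
Terminal payoffs (S − K): max(1.345, 0) = 1.345, max(-15, 0) = 0, max(-27.32, 0) = 0
Node u (S = 57.6): V_u = e^(−0.01)·[0.5001·1.3448 + 0.4999·0.0000] = 0.6659
Node d (S = 43.41): V_d = e^(−0.01)·[0.5001·0.0000 + 0.4999·0.0000] = 0.0000
Node 0 (S = 50): V_0 = e^(−0.01)·[0.5001·0.6659 + 0.4999·0.0000] = 0.3297

£0.33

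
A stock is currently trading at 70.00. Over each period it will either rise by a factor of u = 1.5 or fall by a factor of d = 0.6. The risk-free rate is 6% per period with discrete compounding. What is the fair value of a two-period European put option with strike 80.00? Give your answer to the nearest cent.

19.22

Risk-neutral probability p = (1 + 0.06 − 0.6)/(1.5 − 0.6) = 0.4600/0.9000 = 0.5111
Terminal stock prices: S_uu = 157.5, S_ud = 63, S_dd = 25.2
Terminal payoffs (K − S): max(-77.5, 0) = 0, max(17, 0) = 17, max(54.8, 0) = 54.8
Node u (S = 105): V_u = 1/1.06·[0.5111·0.0000 + 0.4889·17.0000] = 7.8407
Node d (S = 42): V_d = 1/1.06·[0.5111·17.0000 + 0.4889·54.8000] = 33.4717
Node 0 (S = 70): V_0 = 1/1.06·[0.5111·7.8407 + 0.4889·33.4717] = 19.2183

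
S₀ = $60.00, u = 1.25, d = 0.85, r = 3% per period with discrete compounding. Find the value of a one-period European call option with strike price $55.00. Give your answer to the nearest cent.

Risk-neutral probability p = (1 + 0.03 − 0.85)/(1.25 − 0.85) = 0.1800/0.4000 = 0.4500
Terminal stock prices: S_u = 75, S_d = 51
Terminal payoffs (S − K): max(20, 0) = 20, max(-4, 0) = 0
Node 0 (S = 60): V_0 = 1/1.03·[0.4500·20.0000 + 0.5500·0.0000] = 8.7379

$8.74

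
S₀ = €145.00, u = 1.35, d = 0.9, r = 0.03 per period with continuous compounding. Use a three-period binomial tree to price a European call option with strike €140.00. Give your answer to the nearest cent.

Risk-neutral probability p = (e^0.03 − 0.9)/(1.35 − 0.9) = 0.1305/0.4500 = 0.2899
Terminal stock prices: S_uuu = 356.8, S_uud = 237.8, S_udd = 158.6, S_ddd = 105.7
Terminal payoffs (S − K): max(216.8, 0) = 216.8, max(97.84, 0) = 97.84, max(18.56, 0) = 18.56, max(-34.29, 0) = 0
Node uu (S = 264.3): V_uu = e^(−0.03)·[0.2899·216.7544 + 0.7101·97.8363] = 128.4001
Node ud (S = 176.2): V_ud = e^(−0.03)·[0.2899·97.8363 + 0.7101·18.5575] = 40.3126
Node dd (S = 117.5): V_dd = e^(−0.03)·[0.2899·18.5575 + 0.7101·0.0000] = 5.2208
Node u (S = 195.8): V_u = e^(−0.03)·[0.2899·128.4001 + 0.7101·40.3126] = 63.9030
Node d (S = 130.5): V_d = e^(−0.03)·[0.2899·40.3126 + 0.7101·5.2208] = 14.9389
Node 0 (S = 145): V_0 = e^(−0.03)·[0.2899·63.9030 + 0.7101·14.9389] = 28.2725

€28.27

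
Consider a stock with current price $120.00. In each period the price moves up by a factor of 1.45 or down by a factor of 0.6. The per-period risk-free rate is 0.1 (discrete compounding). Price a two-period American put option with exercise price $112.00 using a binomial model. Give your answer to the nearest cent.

Risk-neutral probability p = (1 + 0.1 − 0.6)/(1.45 − 0.6) = 0.5000/0.8500 = 0.5882
Terminal stock prices: S_uu = 252.3, S_ud = 104.4, S_dd = 43.2
Terminal payoffs (K − S): max(-140.3, 0) = 0, max(7.6, 0) = 7.6, max(68.8, 0) = 68.8
Node u (S = 174): continuation = 1/1.1·[0.5882·0.0000 + 0.4118·7.6000] = 2.8449; exercise value = 0.0000 ≤ continuation, so V_u = 2.8449
Node d (S = 72): continuation = 1/1.1·[0.5882·7.6000 + 0.4118·68.8000] = 29.8182; exercise value = 40.0000 > continuation, so V_d = 40.0000 (exercise)
Node 0 (S = 120): continuation = 1/1.1·[0.5882·2.8449 + 0.4118·40.0000] = 16.4946; exercise value = 0.0000 ≤ continuation, so V_0 = 16.4946

$16.49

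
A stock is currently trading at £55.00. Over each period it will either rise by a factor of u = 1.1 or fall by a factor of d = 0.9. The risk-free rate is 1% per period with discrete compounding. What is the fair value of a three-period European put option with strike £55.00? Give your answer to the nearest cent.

£3.26

Risk-neutral probability p = (1 + 0.01 − 0.9)/(1.1 − 0.9) = 0.1100/0.2000 = 0.5500
Terminal stock prices: S_uuu = 73.21, S_uud = 59.9, S_udd = 49.01, S_ddd = 40.1
Terminal payoffs (K − S): max(-18.21, 0) = 0, max(-4.895, 0) = 0, max(5.995, 0) = 5.995, max(14.9, 0) = 14.9
Node uu (S = 66.55): V_uu = 1/1.01·[0.5500·0.0000 + 0.4500·0.0000] = 0.0000
Node ud (S = 54.45): V_ud = 1/1.01·[0.5500·0.0000 + 0.4500·5.9950] = 2.6710
Node dd (S = 44.55): V_dd = 1/1.01·[0.5500·5.9950 + 0.4500·14.9050] = 9.9054
Node u (S = 60.5): V_u = 1/1.01·[0.5500·0.0000 + 0.4500·2.6710] = 1.1901
Node d (S = 49.5): V_d = 1/1.01·[0.5500·2.6710 + 0.4500·9.9054] = 5.8678
Node 0 (S = 55): V_0 = 1/1.01·[0.5500·1.1901 + 0.4500·5.8678] = 3.2624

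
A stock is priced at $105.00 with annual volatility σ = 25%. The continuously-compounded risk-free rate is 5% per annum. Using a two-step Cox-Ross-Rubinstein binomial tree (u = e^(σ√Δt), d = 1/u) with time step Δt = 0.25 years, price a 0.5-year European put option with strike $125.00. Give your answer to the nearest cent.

CRR parameters: u = e^(σ√Δt) = e^(0.25·√0.25) = 1.1331, d = 1/u = 0.8825
Per-period rate: rΔt = 0.05·0.25 = 0.0125, so R = e^0.0125 = 1.0126
Risk-neutral probability p = (e^0.0125 − 0.8825)/(1.1331 − 0.8825) = 0.1301/0.2507 = 0.5190
Terminal stock prices: S_uu = 134.8, S_ud = 105, S_dd = 81.77
Terminal payoffs (K − S): max(-9.823, 0) = 0, max(20, 0) = 20, max(43.23, 0) = 43.23
Node u (S = 119): V_u = e^(−0.0125)·[0.5190·0.0000 + 0.4810·20.0000] = 9.5010
Node d (S = 92.66): V_d = e^(−0.0125)·[0.5190·20.0000 + 0.4810·43.2259] = 30.7851
Node 0 (S = 105): V_0 = e^(−0.0125)·[0.5190·9.5010 + 0.4810·30.7851] = 19.4940

$19.49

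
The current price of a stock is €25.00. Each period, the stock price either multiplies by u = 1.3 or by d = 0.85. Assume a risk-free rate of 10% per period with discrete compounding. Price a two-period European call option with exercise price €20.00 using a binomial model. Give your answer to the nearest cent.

Risk-neutral probability p = (1 + 0.1 − 0.85)/(1.3 − 0.85) = 0.2500/0.4500 = 0.5556
Terminal stock prices: S_uu = 42.25, S_ud = 27.62, S_dd = 18.06
Terminal payoffs (S − K): max(22.25, 0) = 22.25, max(7.625, 0) = 7.625, max(-1.938, 0) = 0
Node u (S = 32.5): V_u = 1/1.1·[0.5556·22.2500 + 0.4444·7.6250] = 14.3182
Node d (S = 21.25): V_d = 1/1.1·[0.5556·7.6250 + 0.4444·0.0000] = 3.8510
Node 0 (S = 25): V_0 = 1/1.1·[0.5556·14.3182 + 0.4444·3.8510] = 8.7874

€8.79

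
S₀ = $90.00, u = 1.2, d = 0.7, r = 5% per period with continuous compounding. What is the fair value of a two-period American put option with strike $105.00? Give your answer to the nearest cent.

Risk-neutral probability p = (e^0.05 − 0.7)/(1.2 − 0.7) = 0.3513/0.5000 = 0.7025
Terminal stock prices: S_uu = 129.6, S_ud = 75.6, S_dd = 44.1
Terminal payoffs (K − S): max(-24.6, 0) = 0, max(29.4, 0) = 29.4, max(60.9, 0) = 60.9
Node u (S = 108): continuation = e^(−0.05)·[0.7025·0.0000 + 0.2975·29.4000] = 8.3187; exercise value = 0.0000 ≤ continuation, so V_u = 8.3187
Node d (S = 63): continuation = e^(−0.05)·[0.7025·29.4000 + 0.2975·60.9000] = 36.8791; exercise value = 42.0000 > continuation, so V_d = 42.0000 (exercise)
Node 0 (S = 90): continuation = e^(−0.05)·[0.7025·8.3187 + 0.2975·42.0000] = 17.4432; exercise value = 15.0000 ≤ continuation, so V_0 = 17.4432

$17.44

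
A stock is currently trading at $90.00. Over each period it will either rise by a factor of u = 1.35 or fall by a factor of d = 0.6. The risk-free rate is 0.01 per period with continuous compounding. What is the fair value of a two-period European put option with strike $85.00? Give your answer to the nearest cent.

Risk-neutral probability p = (e^0.01 − 0.6)/(1.35 − 0.6) = 0.4101/0.7500 = 0.5467
Terminal stock prices: S_uu = 164, S_ud = 72.9, S_dd = 32.4
Terminal payoffs (K − S): max(-79.03, 0) = 0, max(12.1, 0) = 12.1, max(52.6, 0) = 52.6
Node u (S = 121.5): V_u = e^(−0.01)·[0.5467·0.0000 + 0.4533·12.1000] = 5.4300
Node d (S = 54): V_d = e^(−0.01)·[0.5467·12.1000 + 0.4533·52.6000] = 30.1542
Node 0 (S = 90): V_0 = e^(−0.01)·[0.5467·5.4300 + 0.4533·30.1542] = 16.4711

$16.47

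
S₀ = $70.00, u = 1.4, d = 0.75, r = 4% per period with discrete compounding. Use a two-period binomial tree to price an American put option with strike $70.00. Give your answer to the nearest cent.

Risk-neutral probability p = (1 + 0.04 − 0.75)/(1.4 − 0.75) = 0.2900/0.6500 = 0.4462
Terminal stock prices: S_uu = 137.2, S_ud = 73.5, S_dd = 39.38
Terminal payoffs (K − S): max(-67.2, 0) = 0, max(-3.5, 0) = 0, max(30.62, 0) = 30.62
Node u (S = 98): continuation = 1/1.04·[0.4462·0.0000 + 0.5538·0.0000] = 0.0000; exercise value = 0.0000 ≤ continuation, so V_u = 0.0000
Node d (S = 52.5): continuation = 1/1.04·[0.4462·0.0000 + 0.5538·30.6250] = 16.3092; exercise value = 17.5000 > continuation, so V_d = 17.5000 (exercise)
Node 0 (S = 70): continuation = 1/1.04·[0.4462·0.0000 + 0.5538·17.5000] = 9.3195; exercise value = 0.0000 ≤ continuation, so V_0 = 9.3195

$9.32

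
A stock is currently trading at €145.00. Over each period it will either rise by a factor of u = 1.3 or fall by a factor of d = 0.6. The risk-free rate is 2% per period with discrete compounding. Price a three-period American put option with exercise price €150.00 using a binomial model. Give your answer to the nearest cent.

Risk-neutral probability p = (1 + 0.02 − 0.6)/(1.3 − 0.6) = 0.4200/0.7000 = 0.6000
Terminal stock prices: S_uuu = 318.6, S_uud = 147, S_udd = 67.86, S_ddd = 31.32
Terminal payoffs (K − S): max(-168.6, 0) = 0, max(2.97, 0) = 2.97, max(82.14, 0) = 82.14, max(118.7, 0) = 118.7
Node uu (S = 245.1): continuation = 1/1.02·[0.6000·0.0000 + 0.4000·2.9700] = 1.1647; exercise value = 0.0000 ≤ continuation, so V_uu = 1.1647
Node ud (S = 113.1): continuation = 1/1.02·[0.6000·2.9700 + 0.4000·82.1400] = 33.9588; exercise value = 36.9000 > continuation, so V_ud = 36.9000 (exercise)
Node dd (S = 52.2): continuation = 1/1.02·[0.6000·82.1400 + 0.4000·118.6800] = 94.8588; exercise value = 97.8000 > continuation, so V_dd = 97.8000 (exercise)
Node u (S = 188.5): continuation = 1/1.02·[0.6000·1.1647 + 0.4000·36.9000] = 15.1557; exercise value = 0.0000 ≤ continuation, so V_u = 15.1557
Node d (S = 87): continuation = 1/1.02·[0.6000·36.9000 + 0.4000·97.8000] = 60.0588; exercise value = 63.0000 > continuation, so V_d = 63.0000 (exercise)
Node 0 (S = 145): continuation = 1/1.02·[0.6000·15.1557 + 0.4000·63.0000] = 33.6210; exercise value = 5.0000 ≤ continuation, so V_0 = 33.6210

€33.62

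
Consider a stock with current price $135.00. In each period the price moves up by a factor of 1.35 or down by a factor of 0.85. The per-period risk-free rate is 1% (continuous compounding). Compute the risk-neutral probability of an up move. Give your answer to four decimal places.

p = 0.3201

Risk-neutral probability p = (e^0.01 − 0.85)/(1.35 − 0.85) = 0.1601/0.5000 = 0.3201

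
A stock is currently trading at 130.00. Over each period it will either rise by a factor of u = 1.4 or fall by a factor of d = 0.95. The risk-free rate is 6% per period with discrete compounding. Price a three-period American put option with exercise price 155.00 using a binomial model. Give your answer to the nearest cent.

25.00

Risk-neutral probability p = (1 + 0.06 − 0.95)/(1.4 − 0.95) = 0.1100/0.4500 = 0.2444
Terminal stock prices: S_uuu = 356.7, S_uud = 242.1, S_udd = 164.3, S_ddd = 111.5
Terminal payoffs (K − S): max(-201.7, 0) = 0, max(-87.06, 0) = 0, max(-9.255, 0) = 0, max(43.54, 0) = 43.54
Node uu (S = 254.8): continuation = 1/1.06·[0.2444·0.0000 + 0.7556·0.0000] = 0.0000; exercise value = 0.0000 ≤ continuation, so V_uu = 0.0000
Node ud (S = 172.9): continuation = 1/1.06·[0.2444·0.0000 + 0.7556·0.0000] = 0.0000; exercise value = 0.0000 ≤ continuation, so V_ud = 0.0000
Node dd (S = 117.3): continuation = 1/1.06·[0.2444·0.0000 + 0.7556·43.5413] = 31.0357; exercise value = 37.6750 > continuation, so V_dd = 37.6750 (exercise)
Node u (S = 182): continuation = 1/1.06·[0.2444·0.0000 + 0.7556·0.0000] = 0.0000; exercise value = 0.0000 ≤ continuation, so V_u = 0.0000
Node d (S = 123.5): continuation = 1/1.06·[0.2444·0.0000 + 0.7556·37.6750] = 26.8543; exercise value = 31.5000 > continuation, so V_d = 31.5000 (exercise)
Node 0 (S = 130): continuation = 1/1.06·[0.2444·0.0000 + 0.7556·31.5000] = 22.4528; exercise value = 25.0000 > continuation, so V_0 = 25.0000 (exercise)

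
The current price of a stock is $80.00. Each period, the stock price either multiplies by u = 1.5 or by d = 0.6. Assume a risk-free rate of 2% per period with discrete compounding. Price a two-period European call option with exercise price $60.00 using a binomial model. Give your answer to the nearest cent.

$30.86

Risk-neutral probability p = (1 + 0.02 − 0.6)/(1.5 − 0.6) = 0.4200/0.9000 = 0.4667
Terminal stock prices: S_uu = 180, S_ud = 72, S_dd = 28.8
Terminal payoffs (S − K): max(120, 0) = 120, max(12, 0) = 12, max(-31.2, 0) = 0
Node u (S = 120): V_u = 1/1.02·[0.4667·120.0000 + 0.5333·12.0000] = 61.1765
Node d (S = 48): V_d = 1/1.02·[0.4667·12.0000 + 0.5333·0.0000] = 5.4902
Node 0 (S = 80): V_0 = 1/1.02·[0.4667·61.1765 + 0.5333·5.4902] = 30.8599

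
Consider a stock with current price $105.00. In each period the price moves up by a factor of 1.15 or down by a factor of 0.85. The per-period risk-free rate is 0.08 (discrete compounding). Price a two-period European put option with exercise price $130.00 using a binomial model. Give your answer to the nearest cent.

Risk-neutral probability p = (1 + 0.08 − 0.85)/(1.15 − 0.85) = 0.2300/0.3000 = 0.7667
Terminal stock prices: S_uu = 138.9, S_ud = 102.6, S_dd = 75.86
Terminal payoffs (K − S): max(-8.862, 0) = 0, max(27.36, 0) = 27.36, max(54.14, 0) = 54.14
Node u (S = 120.7): V_u = 1/1.08·[0.7667·0.0000 + 0.2333·27.3625] = 5.9117
Node d (S = 89.25): V_d = 1/1.08·[0.7667·27.3625 + 0.2333·54.1375] = 31.1204
Node 0 (S = 105): V_0 = 1/1.08·[0.7667·5.9117 + 0.2333·31.1204] = 10.9201

$10.92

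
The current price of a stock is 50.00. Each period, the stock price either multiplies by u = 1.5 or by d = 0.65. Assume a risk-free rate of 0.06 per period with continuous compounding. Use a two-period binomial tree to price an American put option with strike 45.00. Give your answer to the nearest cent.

6.07

Risk-neutral probability p = (e^0.06 − 0.65)/(1.5 − 0.65) = 0.4118/0.8500 = 0.4845
Terminal stock prices: S_uu = 112.5, S_ud = 48.75, S_dd = 21.13
Terminal payoffs (K − S): max(-67.5, 0) = 0, max(-3.75, 0) = 0, max(23.87, 0) = 23.87
Node u (S = 75): continuation = e^(−0.06)·[0.4845·0.0000 + 0.5155·0.0000] = 0.0000; exercise value = 0.0000 ≤ continuation, so V_u = 0.0000
Node d (S = 32.5): continuation = e^(−0.06)·[0.4845·0.0000 + 0.5155·23.8750] = 11.5905; exercise value = 12.5000 > continuation, so V_d = 12.5000 (exercise)
Node 0 (S = 50): continuation = e^(−0.06)·[0.4845·0.0000 + 0.5155·12.5000] = 6.0683; exercise value = 0.0000 ≤ continuation, so V_0 = 6.0683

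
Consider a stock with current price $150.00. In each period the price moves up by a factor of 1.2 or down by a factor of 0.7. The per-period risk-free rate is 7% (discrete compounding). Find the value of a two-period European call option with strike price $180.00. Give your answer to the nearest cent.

Risk-neutral probability p = (1 + 0.07 − 0.7)/(1.2 − 0.7) = 0.3700/0.5000 = 0.7400
Terminal stock prices: S_uu = 216, S_ud = 126, S_dd = 73.5
Terminal payoffs (S − K): max(36, 0) = 36, max(-54, 0) = 0, max(-106.5, 0) = 0
Node u (S = 180): V_u = 1/1.07·[0.7400·36.0000 + 0.2600·0.0000] = 24.8972
Node d (S = 105): V_d = 1/1.07·[0.7400·0.0000 + 0.2600·0.0000] = 0.0000
Node 0 (S = 150): V_0 = 1/1.07·[0.7400·24.8972 + 0.2600·0.0000] = 17.2186

$17.22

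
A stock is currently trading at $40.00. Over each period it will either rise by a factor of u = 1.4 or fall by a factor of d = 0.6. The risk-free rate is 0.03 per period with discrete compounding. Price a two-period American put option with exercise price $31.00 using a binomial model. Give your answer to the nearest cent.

Risk-neutral probability p = (1 + 0.03 − 0.6)/(1.4 − 0.6) = 0.4300/0.8000 = 0.5375
Terminal stock prices: S_uu = 78.4, S_ud = 33.6, S_dd = 14.4
Terminal payoffs (K − S): max(-47.4, 0) = 0, max(-2.6, 0) = 0, max(16.6, 0) = 16.6
Node u (S = 56): continuation = 1/1.03·[0.5375·0.0000 + 0.4625·0.0000] = 0.0000; exercise value = 0.0000 ≤ continuation, so V_u = 0.0000
Node d (S = 24): continuation = 1/1.03·[0.5375·0.0000 + 0.4625·16.6000] = 7.4539; exercise value = 7.0000 ≤ continuation, so V_d = 7.4539
Node 0 (S = 40): continuation = 1/1.03·[0.5375·0.0000 + 0.4625·7.4539] = 3.3470; exercise value = 0.0000 ≤ continuation, so V_0 = 3.3470

$3.35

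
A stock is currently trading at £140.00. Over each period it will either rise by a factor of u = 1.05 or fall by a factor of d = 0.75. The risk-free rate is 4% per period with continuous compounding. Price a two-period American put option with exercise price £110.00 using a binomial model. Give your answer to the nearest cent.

Risk-neutral probability p = (e^0.04 − 0.75)/(1.05 − 0.75) = 0.2908/0.3000 = 0.9694
Terminal stock prices: S_uu = 154.3, S_ud = 110.2, S_dd = 78.75
Terminal payoffs (K − S): max(-44.35, 0) = 0, max(-0.25, 0) = 0, max(31.25, 0) = 31.25
Node u (S = 147): continuation = e^(−0.04)·[0.9694·0.0000 + 0.0306·0.0000] = 0.0000; exercise value = 0.0000 ≤ continuation, so V_u = 0.0000
Node d (S = 105): continuation = e^(−0.04)·[0.9694·0.0000 + 0.0306·31.2500] = 0.9197; exercise value = 5.0000 > continuation, so V_d = 5.0000 (exercise)
Node 0 (S = 140): continuation = e^(−0.04)·[0.9694·0.0000 + 0.0306·5.0000] = 0.1471; exercise value = 0.0000 ≤ continuation, so V_0 = 0.1471

£0.15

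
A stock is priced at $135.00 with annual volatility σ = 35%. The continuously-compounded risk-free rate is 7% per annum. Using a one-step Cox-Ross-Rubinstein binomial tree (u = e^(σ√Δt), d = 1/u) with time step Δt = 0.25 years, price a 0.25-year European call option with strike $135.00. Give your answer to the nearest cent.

CRR parameters: u = e^(σ√Δt) = e^(0.35·√0.25) = 1.1912, d = 1/u = 0.8395
Per-period rate: rΔt = 0.07·0.25 = 0.0175, so R = e^0.0175 = 1.0177
Risk-neutral probability p = (e^0.0175 − 0.8395)/(1.1912 − 0.8395) = 0.1782/0.3518 = 0.5065
Terminal stock prices: S_u = 160.8, S_d = 113.3
Terminal payoffs (S − K): max(25.82, 0) = 25.82, max(-21.67, 0) = 0
Node 0 (S = 135): V_0 = e^(−0.0175)·[0.5065·25.8182 + 0.4935·0.0000] = 12.8512

$12.85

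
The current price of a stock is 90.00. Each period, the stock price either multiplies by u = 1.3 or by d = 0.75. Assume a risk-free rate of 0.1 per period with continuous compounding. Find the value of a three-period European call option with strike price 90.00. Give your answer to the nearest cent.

Risk-neutral probability p = (e^0.1 − 0.75)/(1.3 − 0.75) = 0.3552/0.5500 = 0.6458
Terminal stock prices: S_uuu = 197.7, S_uud = 114.1, S_udd = 65.81, S_ddd = 37.97
Terminal payoffs (S − K): max(107.7, 0) = 107.7, max(24.08, 0) = 24.08, max(-24.19, 0) = 0, max(-52.03, 0) = 0
Node uu (S = 152.1): V_uu = e^(−0.1)·[0.6458·107.7300 + 0.3542·24.0750] = 70.6646
Node ud (S = 87.75): V_ud = e^(−0.1)·[0.6458·24.0750 + 0.3542·0.0000] = 14.0673
Node dd (S = 50.62): V_dd = e^(−0.1)·[0.6458·0.0000 + 0.3542·0.0000] = 0.0000
Node u (S = 117): V_u = e^(−0.1)·[0.6458·70.6646 + 0.3542·14.0673] = 45.7992
Node d (S = 67.5): V_d = e^(−0.1)·[0.6458·14.0673 + 0.3542·0.0000] = 8.2197
Node 0 (S = 90): V_0 = e^(−0.1)·[0.6458·45.7992 + 0.3542·8.2197] = 29.3957

29.40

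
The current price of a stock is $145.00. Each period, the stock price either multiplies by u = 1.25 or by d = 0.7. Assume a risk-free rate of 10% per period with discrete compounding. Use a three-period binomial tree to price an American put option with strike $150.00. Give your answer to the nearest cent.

Risk-neutral probability p = (1 + 0.1 − 0.7)/(1.25 − 0.7) = 0.4000/0.5500 = 0.7273
Terminal stock prices: S_uuu = 283.2, S_uud = 158.6, S_udd = 88.81, S_ddd = 49.73
Terminal payoffs (K − S): max(-133.2, 0) = 0, max(-8.594, 0) = 0, max(61.19, 0) = 61.19, max(100.3, 0) = 100.3
Node uu (S = 226.6): continuation = 1/1.1·[0.7273·0.0000 + 0.2727·0.0000] = 0.0000; exercise value = 0.0000 ≤ continuation, so V_uu = 0.0000
Node ud (S = 126.9): continuation = 1/1.1·[0.7273·0.0000 + 0.2727·61.1875] = 15.1705; exercise value = 23.1250 > continuation, so V_ud = 23.1250 (exercise)
Node dd (S = 71.05): continuation = 1/1.1·[0.7273·61.1875 + 0.2727·100.2650] = 65.3136; exercise value = 78.9500 > continuation, so V_dd = 78.9500 (exercise)
Node u (S = 181.2): continuation = 1/1.1·[0.7273·0.0000 + 0.2727·23.1250] = 5.7335; exercise value = 0.0000 ≤ continuation, so V_u = 5.7335
Node d (S = 101.5): continuation = 1/1.1·[0.7273·23.1250 + 0.2727·78.9500] = 34.8636; exercise value = 48.5000 > continuation, so V_d = 48.5000 (exercise)
Node 0 (S = 145): continuation = 1/1.1·[0.7273·5.7335 + 0.2727·48.5000] = 15.8155; exercise value = 5.0000 ≤ continuation, so V_0 = 15.8155

$15.82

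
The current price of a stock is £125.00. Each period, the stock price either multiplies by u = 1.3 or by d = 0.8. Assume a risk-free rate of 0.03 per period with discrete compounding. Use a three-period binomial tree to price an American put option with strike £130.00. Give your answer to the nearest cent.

£20.13

Risk-neutral probability p = (1 + 0.03 − 0.8)/(1.3 − 0.8) = 0.2300/0.5000 = 0.4600
Terminal stock prices: S_uuu = 274.6, S_uud = 169, S_udd = 104, S_ddd = 64
Terminal payoffs (K − S): max(-144.6, 0) = 0, max(-39, 0) = 0, max(26, 0) = 26, max(66, 0) = 66
Node uu (S = 211.3): continuation = 1/1.03·[0.4600·0.0000 + 0.5400·0.0000] = 0.0000; exercise value = 0.0000 ≤ continuation, so V_uu = 0.0000
Node ud (S = 130): continuation = 1/1.03·[0.4600·0.0000 + 0.5400·26.0000] = 13.6311; exercise value = 0.0000 ≤ continuation, so V_ud = 13.6311
Node dd (S = 80): continuation = 1/1.03·[0.4600·26.0000 + 0.5400·66.0000] = 46.2136; exercise value = 50.0000 > continuation, so V_dd = 50.0000 (exercise)
Node u (S = 162.5): continuation = 1/1.03·[0.4600·0.0000 + 0.5400·13.6311] = 7.1464; exercise value = 0.0000 ≤ continuation, so V_u = 7.1464
Node d (S = 100): continuation = 1/1.03·[0.4600·13.6311 + 0.5400·50.0000] = 32.3013; exercise value = 30.0000 ≤ continuation, so V_d = 32.3013
Node 0 (S = 125): continuation = 1/1.03·[0.4600·7.1464 + 0.5400·32.3013] = 20.1262; exercise value = 5.0000 ≤ continuation, so V_0 = 20.1262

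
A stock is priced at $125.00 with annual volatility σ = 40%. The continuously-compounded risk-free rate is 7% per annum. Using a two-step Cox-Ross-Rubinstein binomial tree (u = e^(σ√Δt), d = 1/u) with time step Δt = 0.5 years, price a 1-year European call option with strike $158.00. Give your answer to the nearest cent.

$14.01

CRR parameters: u = e^(σ√Δt) = e^(0.4·√0.5) = 1.3269, d = 1/u = 0.7536
Per-period rate: rΔt = 0.07·0.5 = 0.035, so R = e^0.035 = 1.0356
Risk-neutral probability p = (e^0.035 − 0.7536)/(1.3269 − 0.7536) = 0.2820/0.5733 = 0.4919
Terminal stock prices: S_uu = 220.1, S_ud = 125, S_dd = 71
Terminal payoffs (S − K): max(62.08, 0) = 62.08, max(-33, 0) = 0, max(-87, 0) = 0
Node u (S = 165.9): V_u = e^(−0.035)·[0.4919·62.0818 + 0.5081·0.0000] = 29.4872
Node d (S = 94.2): V_d = e^(−0.035)·[0.4919·0.0000 + 0.5081·0.0000] = 0.0000
Node 0 (S = 125): V_0 = e^(−0.035)·[0.4919·29.4872 + 0.5081·0.0000] = 14.0057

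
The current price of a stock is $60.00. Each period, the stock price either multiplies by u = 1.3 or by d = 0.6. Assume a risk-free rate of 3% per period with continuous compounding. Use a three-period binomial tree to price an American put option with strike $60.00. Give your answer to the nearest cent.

$11.91

Risk-neutral probability p = (e^0.03 − 0.6)/(1.3 − 0.6) = 0.4305/0.7000 = 0.6149
Terminal stock prices: S_uuu = 131.8, S_uud = 60.84, S_udd = 28.08, S_ddd = 12.96
Terminal payoffs (K − S): max(-71.82, 0) = 0, max(-0.84, 0) = 0, max(31.92, 0) = 31.92, max(47.04, 0) = 47.04
Node uu (S = 101.4): continuation = e^(−0.03)·[0.6149·0.0000 + 0.3851·0.0000] = 0.0000; exercise value = 0.0000 ≤ continuation, so V_uu = 0.0000
Node ud (S = 46.8): continuation = e^(−0.03)·[0.6149·0.0000 + 0.3851·31.9200] = 11.9280; exercise value = 13.2000 > continuation, so V_ud = 13.2000 (exercise)
Node dd (S = 21.6): continuation = e^(−0.03)·[0.6149·31.9200 + 0.3851·47.0400] = 36.6267; exercise value = 38.4000 > continuation, so V_dd = 38.4000 (exercise)
Node u (S = 78): continuation = e^(−0.03)·[0.6149·0.0000 + 0.3851·13.2000] = 4.9326; exercise value = 0.0000 ≤ continuation, so V_u = 4.9326
Node d (S = 36): continuation = e^(−0.03)·[0.6149·13.2000 + 0.3851·38.4000] = 22.2267; exercise value = 24.0000 > continuation, so V_d = 24.0000 (exercise)
Node 0 (S = 60): continuation = e^(−0.03)·[0.6149·4.9326 + 0.3851·24.0000] = 11.9120; exercise value = 0.0000 ≤ continuation, so V_0 = 11.9120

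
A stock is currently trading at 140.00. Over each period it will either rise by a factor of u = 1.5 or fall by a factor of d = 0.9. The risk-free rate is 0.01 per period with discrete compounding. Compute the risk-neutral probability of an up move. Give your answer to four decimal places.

Risk-neutral probability p = (1 + 0.01 − 0.9)/(1.5 − 0.9) = 0.1100/0.6000 = 0.1833

p = 0.1833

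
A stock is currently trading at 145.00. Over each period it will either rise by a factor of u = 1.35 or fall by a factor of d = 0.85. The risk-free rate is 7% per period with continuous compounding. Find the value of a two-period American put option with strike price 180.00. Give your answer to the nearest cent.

35.00

Risk-neutral probability p = (e^0.07 − 0.85)/(1.35 − 0.85) = 0.2225/0.5000 = 0.4450
Terminal stock prices: S_uu = 264.3, S_ud = 166.4, S_dd = 104.8
Terminal payoffs (K − S): max(-84.26, 0) = 0, max(13.61, 0) = 13.61, max(75.24, 0) = 75.24
Node u (S = 195.8): continuation = e^(−0.07)·[0.4450·0.0000 + 0.5550·13.6125] = 7.0440; exercise value = 0.0000 ≤ continuation, so V_u = 7.0440
Node d (S = 123.2): continuation = e^(−0.07)·[0.4450·13.6125 + 0.5550·75.2375] = 44.5809; exercise value = 56.7500 > continuation, so V_d = 56.7500 (exercise)
Node 0 (S = 145): continuation = e^(−0.07)·[0.4450·7.0440 + 0.5550·56.7500] = 32.2888; exercise value = 35.0000 > continuation, so V_0 = 35.0000 (exercise)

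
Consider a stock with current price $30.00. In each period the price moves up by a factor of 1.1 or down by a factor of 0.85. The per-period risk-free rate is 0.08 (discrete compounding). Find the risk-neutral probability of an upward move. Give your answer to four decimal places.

Risk-neutral probability p = (1 + 0.08 − 0.85)/(1.1 − 0.85) = 0.2300/0.2500 = 0.9200

p = 0.9200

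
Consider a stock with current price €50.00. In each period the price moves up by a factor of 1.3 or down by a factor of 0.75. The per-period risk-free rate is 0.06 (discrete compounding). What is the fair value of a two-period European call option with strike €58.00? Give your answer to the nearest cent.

Risk-neutral probability p = (1 + 0.06 − 0.75)/(1.3 − 0.75) = 0.3100/0.5500 = 0.5636
Terminal stock prices: S_uu = 84.5, S_ud = 48.75, S_dd = 28.12
Terminal payoffs (S − K): max(26.5, 0) = 26.5, max(-9.25, 0) = 0, max(-29.88, 0) = 0
Node u (S = 65): V_u = 1/1.06·[0.5636·26.5000 + 0.4364·0.0000] = 14.0909
Node d (S = 37.5): V_d = 1/1.06·[0.5636·0.0000 + 0.4364·0.0000] = 0.0000
Node 0 (S = 50): V_0 = 1/1.06·[0.5636·14.0909 + 0.4364·0.0000] = 7.4926

€7.49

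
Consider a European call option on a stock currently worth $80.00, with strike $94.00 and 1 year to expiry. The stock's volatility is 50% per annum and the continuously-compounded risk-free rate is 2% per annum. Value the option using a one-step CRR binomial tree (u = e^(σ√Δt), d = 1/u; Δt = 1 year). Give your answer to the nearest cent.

$14.74

CRR parameters: u = e^(σ√Δt) = e^(0.5·√1) = 1.6487, d = 1/u = 0.6065
Per-period rate: rΔt = 0.02·1 = 0.02, so R = e^0.02 = 1.0202
Risk-neutral probability p = (e^0.02 − 0.6065)/(1.6487 − 0.6065) = 0.4137/1.0422 = 0.3969
Terminal stock prices: S_u = 131.9, S_d = 48.52
Terminal payoffs (S − K): max(37.9, 0) = 37.9, max(-45.48, 0) = 0
Node 0 (S = 80): V_0 = e^(−0.02)·[0.3969·37.8977 + 0.6031·0.0000] = 14.7447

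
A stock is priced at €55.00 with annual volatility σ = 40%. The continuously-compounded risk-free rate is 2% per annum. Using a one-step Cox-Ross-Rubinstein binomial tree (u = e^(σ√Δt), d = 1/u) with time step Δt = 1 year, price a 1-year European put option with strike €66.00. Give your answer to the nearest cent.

CRR parameters: u = e^(σ√Δt) = e^(0.4·√1) = 1.4918, d = 1/u = 0.6703
Per-period rate: rΔt = 0.02·1 = 0.02, so R = e^0.02 = 1.0202
Risk-neutral probability p = (e^0.02 − 0.6703)/(1.4918 − 0.6703) = 0.3499/0.8215 = 0.4259
Terminal stock prices: S_u = 82.05, S_d = 36.87
Terminal payoffs (K − S): max(-16.05, 0) = 0, max(29.13, 0) = 29.13
Node 0 (S = 55): V_0 = e^(−0.02)·[0.4259·0.0000 + 0.5741·29.1324] = 16.3936

€16.39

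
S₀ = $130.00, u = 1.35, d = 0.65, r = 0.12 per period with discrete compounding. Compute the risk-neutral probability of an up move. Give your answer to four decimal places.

Risk-neutral probability p = (1 + 0.12 − 0.65)/(1.35 − 0.65) = 0.4700/0.7000 = 0.6714

p = 0.6714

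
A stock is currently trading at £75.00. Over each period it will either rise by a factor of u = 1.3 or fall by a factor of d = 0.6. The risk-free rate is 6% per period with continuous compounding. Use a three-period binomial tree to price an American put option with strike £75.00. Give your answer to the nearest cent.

£12.90

Risk-neutral probability p = (e^0.06 − 0.6)/(1.3 − 0.6) = 0.4618/0.7000 = 0.6598
Terminal stock prices: S_uuu = 164.8, S_uud = 76.05, S_udd = 35.1, S_ddd = 16.2
Terminal payoffs (K − S): max(-89.78, 0) = 0, max(-1.05, 0) = 0, max(39.9, 0) = 39.9, max(58.8, 0) = 58.8
Node uu (S = 126.8): continuation = e^(−0.06)·[0.6598·0.0000 + 0.3402·0.0000] = 0.0000; exercise value = 0.0000 ≤ continuation, so V_uu = 0.0000
Node ud (S = 58.5): continuation = e^(−0.06)·[0.6598·0.0000 + 0.3402·39.9000] = 12.7848; exercise value = 16.5000 > continuation, so V_ud = 16.5000 (exercise)
Node dd (S = 27): continuation = e^(−0.06)·[0.6598·39.9000 + 0.3402·58.8000] = 43.6323; exercise value = 48.0000 > continuation, so V_dd = 48.0000 (exercise)
Node u (S = 97.5): continuation = e^(−0.06)·[0.6598·0.0000 + 0.3402·16.5000] = 5.2869; exercise value = 0.0000 ≤ continuation, so V_u = 5.2869
Node d (S = 45): continuation = e^(−0.06)·[0.6598·16.5000 + 0.3402·48.0000] = 25.6323; exercise value = 30.0000 > continuation, so V_d = 30.0000 (exercise)
Node 0 (S = 75): continuation = e^(−0.06)·[0.6598·5.2869 + 0.3402·30.0000] = 12.8976; exercise value = 0.0000 ≤ continuation, so V_0 = 12.8976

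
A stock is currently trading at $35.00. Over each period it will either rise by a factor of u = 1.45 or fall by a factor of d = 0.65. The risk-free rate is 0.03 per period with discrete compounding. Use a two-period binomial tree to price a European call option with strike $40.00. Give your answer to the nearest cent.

$7.14

Risk-neutral probability p = (1 + 0.03 − 0.65)/(1.45 − 0.65) = 0.3800/0.8000 = 0.4750
Terminal stock prices: S_uu = 73.59, S_ud = 32.99, S_dd = 14.79
Terminal payoffs (S − K): max(33.59, 0) = 33.59, max(-7.012, 0) = 0, max(-25.21, 0) = 0
Node u (S = 50.75): V_u = 1/1.03·[0.4750·33.5875 + 0.5250·0.0000] = 15.4894
Node d (S = 22.75): V_d = 1/1.03·[0.4750·0.0000 + 0.5250·0.0000] = 0.0000
Node 0 (S = 35): V_0 = 1/1.03·[0.4750·15.4894 + 0.5250·0.0000] = 7.1432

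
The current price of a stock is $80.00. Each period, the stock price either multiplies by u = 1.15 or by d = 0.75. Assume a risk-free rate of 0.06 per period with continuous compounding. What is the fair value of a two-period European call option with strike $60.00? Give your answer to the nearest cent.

Risk-neutral probability p = (e^0.06 − 0.75)/(1.15 − 0.75) = 0.3118/0.4000 = 0.7796
Terminal stock prices: S_uu = 105.8, S_ud = 69, S_dd = 45
Terminal payoffs (S − K): max(45.8, 0) = 45.8, max(9, 0) = 9, max(-15, 0) = 0
Node u (S = 92): V_u = e^(−0.06)·[0.7796·45.8000 + 0.2204·9.0000] = 35.4941
Node d (S = 60): V_d = e^(−0.06)·[0.7796·9.0000 + 0.2204·0.0000] = 6.6077
Node 0 (S = 80): V_0 = e^(−0.06)·[0.7796·35.4941 + 0.2204·6.6077] = 27.4311

$27.43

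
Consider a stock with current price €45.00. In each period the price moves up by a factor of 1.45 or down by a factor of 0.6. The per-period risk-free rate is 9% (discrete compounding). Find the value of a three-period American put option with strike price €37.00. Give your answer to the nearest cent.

Risk-neutral probability p = (1 + 0.09 − 0.6)/(1.45 − 0.6) = 0.4900/0.8500 = 0.5765
Terminal stock prices: S_uuu = 137.2, S_uud = 56.77, S_udd = 23.49, S_ddd = 9.72
Terminal payoffs (K − S): max(-100.2, 0) = 0, max(-19.77, 0) = 0, max(13.51, 0) = 13.51, max(27.28, 0) = 27.28
Node uu (S = 94.61): continuation = 1/1.09·[0.5765·0.0000 + 0.4235·0.0000] = 0.0000; exercise value = 0.0000 ≤ continuation, so V_uu = 0.0000
Node ud (S = 39.15): continuation = 1/1.09·[0.5765·0.0000 + 0.4235·13.5100] = 5.2494; exercise value = 0.0000 ≤ continuation, so V_ud = 5.2494
Node dd (S = 16.2): continuation = 1/1.09·[0.5765·13.5100 + 0.4235·27.2800] = 17.7450; exercise value = 20.8000 > continuation, so V_dd = 20.8000 (exercise)
Node u (S = 65.25): continuation = 1/1.09·[0.5765·0.0000 + 0.4235·5.2494] = 2.0397; exercise value = 0.0000 ≤ continuation, so V_u = 2.0397
Node d (S = 27): continuation = 1/1.09·[0.5765·5.2494 + 0.4235·20.8000] = 10.8583; exercise value = 10.0000 ≤ continuation, so V_d = 10.8583
Node 0 (S = 45): continuation = 1/1.09·[0.5765·2.0397 + 0.4235·10.8583] = 5.2978; exercise value = 0.0000 ≤ continuation, so V_0 = 5.2978

€5.30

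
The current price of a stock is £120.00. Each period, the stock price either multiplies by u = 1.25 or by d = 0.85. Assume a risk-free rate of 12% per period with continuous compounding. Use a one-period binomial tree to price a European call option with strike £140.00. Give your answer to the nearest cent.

£6.15

Risk-neutral probability p = (e^0.12 − 0.85)/(1.25 − 0.85) = 0.2775/0.4000 = 0.6937
Terminal stock prices: S_u = 150, S_d = 102
Terminal payoffs (S − K): max(10, 0) = 10, max(-38, 0) = 0
Node 0 (S = 120): V_0 = e^(−0.12)·[0.6937·10.0000 + 0.3063·0.0000] = 6.1529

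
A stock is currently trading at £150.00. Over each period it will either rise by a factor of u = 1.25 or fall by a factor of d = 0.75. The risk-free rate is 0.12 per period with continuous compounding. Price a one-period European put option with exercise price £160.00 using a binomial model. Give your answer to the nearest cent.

Risk-neutral probability p = (e^0.12 − 0.75)/(1.25 − 0.75) = 0.3775/0.5000 = 0.7550
Terminal stock prices: S_u = 187.5, S_d = 112.5
Terminal payoffs (K − S): max(-27.5, 0) = 0, max(47.5, 0) = 47.5
Node 0 (S = 150): V_0 = e^(−0.12)·[0.7550·0.0000 + 0.2450·47.5000] = 10.3218

£10.32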